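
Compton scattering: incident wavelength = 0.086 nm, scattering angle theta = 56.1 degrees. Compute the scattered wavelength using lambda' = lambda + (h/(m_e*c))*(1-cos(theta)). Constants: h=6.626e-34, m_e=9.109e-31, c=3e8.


Compton wavelength: h/(m_e*c) = 2.4247e-12 m
d_lambda = 2.4247e-12 * (1 - cos(56.1 deg))
= 2.4247e-12 * 0.442255
= 1.0723e-12 m = 0.001072 nm
lambda' = 0.086 + 0.001072
= 0.087072 nm

0.087072


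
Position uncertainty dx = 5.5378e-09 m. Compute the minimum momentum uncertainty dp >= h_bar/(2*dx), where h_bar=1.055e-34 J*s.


dp = h_bar / (2 * dx)
= 1.055e-34 / (2 * 5.5378e-09)
= 1.055e-34 / 1.1076e-08
= 9.5254e-27 kg*m/s

9.5254e-27


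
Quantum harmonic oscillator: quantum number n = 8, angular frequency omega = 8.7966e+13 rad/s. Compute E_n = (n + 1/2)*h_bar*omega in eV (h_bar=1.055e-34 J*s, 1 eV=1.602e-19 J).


E = (n + 1/2) * h_bar * omega
= (8 + 0.5) * 1.055e-34 * 8.7966e+13
= 8.5 * 9.2804e-21
= 7.8884e-20 J
= 0.4924 eV

0.4924


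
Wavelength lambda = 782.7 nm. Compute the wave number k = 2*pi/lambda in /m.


k = 2 * pi / lambda
= 6.2832 / (782.7e-9)
= 6.2832 / 7.8270e-07
= 8.0276e+06 /m

8.0276e+06


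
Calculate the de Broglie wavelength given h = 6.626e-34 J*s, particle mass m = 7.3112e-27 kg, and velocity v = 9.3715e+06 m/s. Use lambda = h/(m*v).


lambda = h / (m * v)
= 6.626e-34 / (7.3112e-27 * 9.3715e+06)
= 6.626e-34 / 6.8517e-20
= 9.6706e-15 m

9.6706e-15


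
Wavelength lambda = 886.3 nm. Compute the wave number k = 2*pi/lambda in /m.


k = 2 * pi / lambda
= 6.2832 / (886.3e-9)
= 6.2832 / 8.8630e-07
= 7.0892e+06 /m

7.0892e+06


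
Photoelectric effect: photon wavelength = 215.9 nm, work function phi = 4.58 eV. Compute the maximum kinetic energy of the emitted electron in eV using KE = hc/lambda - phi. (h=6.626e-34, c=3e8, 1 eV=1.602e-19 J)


E_photon = hc / lambda
= (6.626e-34)(3e8) / (215.9e-9)
= 9.2070e-19 J
= 5.7472 eV
KE = E_photon - phi
= 5.7472 - 4.58
= 1.1672 eV

1.1672


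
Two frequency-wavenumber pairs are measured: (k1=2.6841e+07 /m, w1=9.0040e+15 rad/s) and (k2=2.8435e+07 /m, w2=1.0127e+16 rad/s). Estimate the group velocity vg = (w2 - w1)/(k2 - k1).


vg = (w2 - w1) / (k2 - k1)
= (1.0127e+16 - 9.0040e+15) / (2.8435e+07 - 2.6841e+07)
= 1.1230e+15 / 1.5940e+06
= 7.0452e+08 m/s

7.0452e+08


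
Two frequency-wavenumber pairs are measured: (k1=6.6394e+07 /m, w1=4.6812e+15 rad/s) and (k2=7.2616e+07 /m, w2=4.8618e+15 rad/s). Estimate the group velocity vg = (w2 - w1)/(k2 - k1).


vg = (w2 - w1) / (k2 - k1)
= (4.8618e+15 - 4.6812e+15) / (7.2616e+07 - 6.6394e+07)
= 1.8060e+14 / 6.2220e+06
= 2.9026e+07 m/s

2.9026e+07


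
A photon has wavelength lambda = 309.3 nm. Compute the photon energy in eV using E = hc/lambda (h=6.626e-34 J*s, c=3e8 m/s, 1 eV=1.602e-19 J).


E = hc / lambda
= (6.626e-34)(3e8) / (309.3e-9)
= 1.9878e-25 / 3.0930e-07
= 6.4268e-19 J
Converting to eV: 6.4268e-19 / 1.602e-19
= 4.0117 eV

4.0117


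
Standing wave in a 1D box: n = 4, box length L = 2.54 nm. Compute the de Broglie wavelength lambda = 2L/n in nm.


lambda = 2L / n
= 2 * 2.54 / 4
= 5.08 / 4
= 1.27 nm

1.27


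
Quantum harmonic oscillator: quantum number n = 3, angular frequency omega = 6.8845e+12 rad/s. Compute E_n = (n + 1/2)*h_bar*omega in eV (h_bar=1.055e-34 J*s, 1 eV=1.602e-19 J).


E = (n + 1/2) * h_bar * omega
= (3 + 0.5) * 1.055e-34 * 6.8845e+12
= 3.5 * 7.2631e-22
= 2.5421e-21 J
= 0.0159 eV

0.0159


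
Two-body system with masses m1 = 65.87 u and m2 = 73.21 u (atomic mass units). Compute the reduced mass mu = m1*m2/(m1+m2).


mu = m1 * m2 / (m1 + m2)
= 65.87 * 73.21 / (65.87 + 73.21)
= 4822.3427 / 139.08
= 34.6732 u

34.6732


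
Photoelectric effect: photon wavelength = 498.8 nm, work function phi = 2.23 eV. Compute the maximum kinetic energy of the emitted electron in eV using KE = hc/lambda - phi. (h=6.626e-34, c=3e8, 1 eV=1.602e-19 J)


E_photon = hc / lambda
= (6.626e-34)(3e8) / (498.8e-9)
= 3.9852e-19 J
= 2.4876 eV
KE = E_photon - phi
= 2.4876 - 2.23
= 0.2576 eV

0.2576


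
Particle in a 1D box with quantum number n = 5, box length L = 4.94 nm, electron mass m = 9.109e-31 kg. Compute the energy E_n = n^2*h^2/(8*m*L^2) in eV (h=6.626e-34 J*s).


E = n^2 * h^2 / (8 * m * L^2)
= 5^2 * (6.626e-34)^2 / (8 * 9.109e-31 * (4.94e-9)^2)
= 25 * 4.3904e-67 / (8 * 9.109e-31 * 2.4404e-17)
= 6.1720e-20 J
= 0.3853 eV

0.3853


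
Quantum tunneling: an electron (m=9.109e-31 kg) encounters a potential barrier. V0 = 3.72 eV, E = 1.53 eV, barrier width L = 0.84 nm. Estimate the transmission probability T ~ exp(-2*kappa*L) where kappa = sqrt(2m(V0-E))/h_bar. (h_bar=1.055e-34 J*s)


V0 - E = 2.19 eV = 3.5084e-19 J
kappa = sqrt(2 * m * (V0-E)) / h_bar
= sqrt(2 * 9.109e-31 * 3.5084e-19) / 1.055e-34
= 7.5779e+09 /m
2*kappa*L = 2 * 7.5779e+09 * 0.84e-9
= 12.7309
T = exp(-12.7309) = 2.958168e-06

2.958168e-06


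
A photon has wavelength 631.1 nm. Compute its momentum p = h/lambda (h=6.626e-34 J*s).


p = h / lambda
= 6.626e-34 / (631.1e-9)
= 6.626e-34 / 6.3110e-07
= 1.0499e-27 kg*m/s

1.0499e-27


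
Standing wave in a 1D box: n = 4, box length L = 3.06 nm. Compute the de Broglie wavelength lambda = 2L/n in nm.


lambda = 2L / n
= 2 * 3.06 / 4
= 6.12 / 4
= 1.53 nm

1.53


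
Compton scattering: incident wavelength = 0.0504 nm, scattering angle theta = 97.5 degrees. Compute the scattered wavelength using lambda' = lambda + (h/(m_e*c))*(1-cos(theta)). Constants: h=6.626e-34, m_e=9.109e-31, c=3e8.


Compton wavelength: h/(m_e*c) = 2.4247e-12 m
d_lambda = 2.4247e-12 * (1 - cos(97.5 deg))
= 2.4247e-12 * 1.130526
= 2.7412e-12 m = 0.002741 nm
lambda' = 0.0504 + 0.002741
= 0.053141 nm

0.053141


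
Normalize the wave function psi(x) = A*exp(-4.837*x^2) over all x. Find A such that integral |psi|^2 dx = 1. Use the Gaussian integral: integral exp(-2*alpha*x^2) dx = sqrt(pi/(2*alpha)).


integral |psi|^2 dx = A^2 * sqrt(pi/(2*alpha)) = 1
A^2 = sqrt(2*alpha/pi)
= sqrt(2 * 4.837 / pi)
= 1.754802
A = sqrt(1.754802)
= 1.3247

1.3247


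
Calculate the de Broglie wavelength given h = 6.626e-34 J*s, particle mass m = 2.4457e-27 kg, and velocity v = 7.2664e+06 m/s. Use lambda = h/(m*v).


lambda = h / (m * v)
= 6.626e-34 / (2.4457e-27 * 7.2664e+06)
= 6.626e-34 / 1.7771e-20
= 3.7285e-14 m

3.7285e-14


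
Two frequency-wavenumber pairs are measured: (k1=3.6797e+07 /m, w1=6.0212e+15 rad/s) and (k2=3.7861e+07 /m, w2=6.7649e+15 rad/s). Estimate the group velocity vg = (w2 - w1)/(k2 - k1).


vg = (w2 - w1) / (k2 - k1)
= (6.7649e+15 - 6.0212e+15) / (3.7861e+07 - 3.6797e+07)
= 7.4370e+14 / 1.0640e+06
= 6.9897e+08 m/s

6.9897e+08


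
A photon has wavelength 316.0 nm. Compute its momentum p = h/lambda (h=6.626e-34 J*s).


p = h / lambda
= 6.626e-34 / (316.0e-9)
= 6.626e-34 / 3.1600e-07
= 2.0968e-27 kg*m/s

2.0968e-27


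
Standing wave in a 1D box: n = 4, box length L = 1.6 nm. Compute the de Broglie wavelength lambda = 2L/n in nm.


lambda = 2L / n
= 2 * 1.6 / 4
= 3.2 / 4
= 0.8 nm

0.8


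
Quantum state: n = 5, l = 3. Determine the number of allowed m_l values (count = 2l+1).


m_l ranges from -l to +l in integer steps
So m_l goes from -3 to +3
Count = 2l + 1 = 2*3 + 1
= 7

7


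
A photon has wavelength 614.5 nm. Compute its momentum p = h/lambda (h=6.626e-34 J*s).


p = h / lambda
= 6.626e-34 / (614.5e-9)
= 6.626e-34 / 6.1450e-07
= 1.0783e-27 kg*m/s

1.0783e-27


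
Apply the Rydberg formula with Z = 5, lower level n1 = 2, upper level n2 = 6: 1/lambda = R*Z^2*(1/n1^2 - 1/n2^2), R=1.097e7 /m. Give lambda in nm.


1/lambda = R * Z^2 * (1/n1^2 - 1/n2^2)
= 1.097e7 * 5^2 * (1/2^2 - 1/6^2)
= 1.097e7 * 25 * (0.25 - 0.027778)
= 6.0944e+07 /m
lambda = 1 / 6.0944e+07
= 16.4084 nm

16.4084


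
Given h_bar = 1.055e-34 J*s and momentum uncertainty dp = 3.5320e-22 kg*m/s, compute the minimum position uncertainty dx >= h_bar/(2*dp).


dx = h_bar / (2 * dp)
= 1.055e-34 / (2 * 3.5320e-22)
= 1.055e-34 / 7.0640e-22
= 1.4935e-13 m

1.4935e-13


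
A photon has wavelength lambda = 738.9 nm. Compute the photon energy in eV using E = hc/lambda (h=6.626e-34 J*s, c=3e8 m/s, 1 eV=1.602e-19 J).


E = hc / lambda
= (6.626e-34)(3e8) / (738.9e-9)
= 1.9878e-25 / 7.3890e-07
= 2.6902e-19 J
Converting to eV: 2.6902e-19 / 1.602e-19
= 1.6793 eV

1.6793


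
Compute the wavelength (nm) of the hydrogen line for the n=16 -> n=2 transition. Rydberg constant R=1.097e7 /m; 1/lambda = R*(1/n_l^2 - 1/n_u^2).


1/lambda = R * (1/n_l^2 - 1/n_u^2)
= 1.097e7 * (1/2^2 - 1/16^2)
= 1.097e7 * (0.25 - 0.003906)
= 1.097e7 * 0.246094
= 2.6996e+06 /m
lambda = 1 / 2.6996e+06 = 370.4186 nm

370.4186


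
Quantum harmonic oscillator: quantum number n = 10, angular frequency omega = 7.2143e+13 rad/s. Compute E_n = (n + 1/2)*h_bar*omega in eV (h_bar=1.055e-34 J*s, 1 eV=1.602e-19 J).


E = (n + 1/2) * h_bar * omega
= (10 + 0.5) * 1.055e-34 * 7.2143e+13
= 10.5 * 7.6111e-21
= 7.9916e-20 J
= 0.4989 eV

0.4989


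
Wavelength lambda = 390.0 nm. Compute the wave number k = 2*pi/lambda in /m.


k = 2 * pi / lambda
= 6.2832 / (390.0e-9)
= 6.2832 / 3.9000e-07
= 1.6111e+07 /m

1.6111e+07


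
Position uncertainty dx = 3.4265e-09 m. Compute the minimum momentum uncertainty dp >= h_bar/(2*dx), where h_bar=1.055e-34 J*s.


dp = h_bar / (2 * dx)
= 1.055e-34 / (2 * 3.4265e-09)
= 1.055e-34 / 6.8530e-09
= 1.5395e-26 kg*m/s

1.5395e-26


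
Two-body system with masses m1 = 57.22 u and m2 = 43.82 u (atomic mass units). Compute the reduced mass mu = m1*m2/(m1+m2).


mu = m1 * m2 / (m1 + m2)
= 57.22 * 43.82 / (57.22 + 43.82)
= 2507.3804 / 101.04
= 24.8157 u

24.8157


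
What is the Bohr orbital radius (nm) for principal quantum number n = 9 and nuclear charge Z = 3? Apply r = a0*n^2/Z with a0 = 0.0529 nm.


r = a0 * n^2 / Z
= 0.0529 * 9^2 / 3
= 0.0529 * 81 / 3
= 1.4283 nm

1.4283


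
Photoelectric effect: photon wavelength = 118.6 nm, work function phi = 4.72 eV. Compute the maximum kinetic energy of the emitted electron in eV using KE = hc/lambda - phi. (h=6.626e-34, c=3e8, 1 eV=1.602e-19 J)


E_photon = hc / lambda
= (6.626e-34)(3e8) / (118.6e-9)
= 1.6761e-18 J
= 10.4623 eV
KE = E_photon - phi
= 10.4623 - 4.72
= 5.7423 eV

5.7423


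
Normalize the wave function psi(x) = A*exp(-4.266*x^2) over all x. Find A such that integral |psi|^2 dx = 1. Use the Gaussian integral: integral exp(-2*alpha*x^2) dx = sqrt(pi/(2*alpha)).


integral |psi|^2 dx = A^2 * sqrt(pi/(2*alpha)) = 1
A^2 = sqrt(2*alpha/pi)
= sqrt(2 * 4.266 / pi)
= 1.647974
A = sqrt(1.647974)
= 1.2837

1.2837


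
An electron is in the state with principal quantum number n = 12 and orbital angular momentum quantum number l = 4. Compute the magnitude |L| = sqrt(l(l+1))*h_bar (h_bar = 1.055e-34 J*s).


L = sqrt(l*(l+1)) * h_bar
= sqrt(4 * 5) * 1.055e-34
= sqrt(20) * 1.055e-34
= 4.4721 * 1.055e-34
= 4.7181e-34 J*s

4.7181e-34


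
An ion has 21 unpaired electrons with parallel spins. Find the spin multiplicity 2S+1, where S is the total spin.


Total spin S = N * (1/2) = 21 * 0.5 = 10.5
Spin multiplicity = 2S + 1
= 2 * 10.5 + 1
= 22

22


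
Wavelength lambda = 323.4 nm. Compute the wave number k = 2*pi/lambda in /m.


k = 2 * pi / lambda
= 6.2832 / (323.4e-9)
= 6.2832 / 3.2340e-07
= 1.9429e+07 /m

1.9429e+07


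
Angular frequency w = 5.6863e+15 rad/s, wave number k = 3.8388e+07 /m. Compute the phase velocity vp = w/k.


vp = w / k
= 5.6863e+15 / 3.8388e+07
= 1.4813e+08 m/s

1.4813e+08


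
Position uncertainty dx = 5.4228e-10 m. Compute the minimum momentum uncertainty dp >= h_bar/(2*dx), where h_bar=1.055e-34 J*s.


dp = h_bar / (2 * dx)
= 1.055e-34 / (2 * 5.4228e-10)
= 1.055e-34 / 1.0846e-09
= 9.7274e-26 kg*m/s

9.7274e-26


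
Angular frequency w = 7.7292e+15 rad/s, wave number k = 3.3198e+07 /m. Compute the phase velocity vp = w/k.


vp = w / k
= 7.7292e+15 / 3.3198e+07
= 2.3282e+08 m/s

2.3282e+08


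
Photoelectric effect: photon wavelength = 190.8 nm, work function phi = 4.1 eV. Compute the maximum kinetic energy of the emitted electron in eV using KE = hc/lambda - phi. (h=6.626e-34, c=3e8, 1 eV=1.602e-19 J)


E_photon = hc / lambda
= (6.626e-34)(3e8) / (190.8e-9)
= 1.0418e-18 J
= 6.5033 eV
KE = E_photon - phi
= 6.5033 - 4.1
= 2.4033 eV

2.4033


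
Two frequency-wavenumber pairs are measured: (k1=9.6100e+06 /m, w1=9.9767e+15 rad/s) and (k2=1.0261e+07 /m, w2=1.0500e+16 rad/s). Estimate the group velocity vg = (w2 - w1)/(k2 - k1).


vg = (w2 - w1) / (k2 - k1)
= (1.0500e+16 - 9.9767e+15) / (1.0261e+07 - 9.6100e+06)
= 5.2330e+14 / 6.5100e+05
= 8.0384e+08 m/s

8.0384e+08


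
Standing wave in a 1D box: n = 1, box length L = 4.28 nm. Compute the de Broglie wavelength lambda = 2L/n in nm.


lambda = 2L / n
= 2 * 4.28 / 1
= 8.56 / 1
= 8.56 nm

8.56


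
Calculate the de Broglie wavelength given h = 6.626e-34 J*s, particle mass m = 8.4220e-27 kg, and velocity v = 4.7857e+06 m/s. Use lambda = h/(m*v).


lambda = h / (m * v)
= 6.626e-34 / (8.4220e-27 * 4.7857e+06)
= 6.626e-34 / 4.0305e-20
= 1.6440e-14 m

1.6440e-14


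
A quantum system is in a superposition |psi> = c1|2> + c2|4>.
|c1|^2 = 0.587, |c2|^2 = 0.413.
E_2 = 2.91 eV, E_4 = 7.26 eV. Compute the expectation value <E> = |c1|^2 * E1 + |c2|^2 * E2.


<E> = |c1|^2 * E1 + |c2|^2 * E2
= 0.587 * 2.91 + 0.413 * 7.26
= 1.7082 + 2.9984
= 4.7066 eV

4.7066


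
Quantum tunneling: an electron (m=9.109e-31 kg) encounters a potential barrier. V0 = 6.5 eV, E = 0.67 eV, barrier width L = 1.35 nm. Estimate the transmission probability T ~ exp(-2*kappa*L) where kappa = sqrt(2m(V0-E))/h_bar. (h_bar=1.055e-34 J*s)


V0 - E = 5.83 eV = 9.3397e-19 J
kappa = sqrt(2 * m * (V0-E)) / h_bar
= sqrt(2 * 9.109e-31 * 9.3397e-19) / 1.055e-34
= 1.2364e+10 /m
2*kappa*L = 2 * 1.2364e+10 * 1.35e-9
= 33.3831
T = exp(-33.3831) = 3.176043e-15

3.176043e-15


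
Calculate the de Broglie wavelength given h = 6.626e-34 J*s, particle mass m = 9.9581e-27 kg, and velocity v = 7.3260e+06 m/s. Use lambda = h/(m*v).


lambda = h / (m * v)
= 6.626e-34 / (9.9581e-27 * 7.3260e+06)
= 6.626e-34 / 7.2953e-20
= 9.0826e-15 m

9.0826e-15


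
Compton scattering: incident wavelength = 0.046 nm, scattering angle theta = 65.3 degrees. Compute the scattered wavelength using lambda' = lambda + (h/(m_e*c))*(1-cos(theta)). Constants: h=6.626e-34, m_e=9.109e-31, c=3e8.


Compton wavelength: h/(m_e*c) = 2.4247e-12 m
d_lambda = 2.4247e-12 * (1 - cos(65.3 deg))
= 2.4247e-12 * 0.582133
= 1.4115e-12 m = 0.001412 nm
lambda' = 0.046 + 0.001412
= 0.047412 nm

0.047412


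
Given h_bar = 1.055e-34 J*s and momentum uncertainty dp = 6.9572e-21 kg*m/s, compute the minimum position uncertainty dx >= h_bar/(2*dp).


dx = h_bar / (2 * dp)
= 1.055e-34 / (2 * 6.9572e-21)
= 1.055e-34 / 1.3914e-20
= 7.5821e-15 m

7.5821e-15


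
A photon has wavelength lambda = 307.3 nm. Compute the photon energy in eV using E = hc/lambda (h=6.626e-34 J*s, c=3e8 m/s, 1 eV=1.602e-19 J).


E = hc / lambda
= (6.626e-34)(3e8) / (307.3e-9)
= 1.9878e-25 / 3.0730e-07
= 6.4686e-19 J
Converting to eV: 6.4686e-19 / 1.602e-19
= 4.0378 eV

4.0378


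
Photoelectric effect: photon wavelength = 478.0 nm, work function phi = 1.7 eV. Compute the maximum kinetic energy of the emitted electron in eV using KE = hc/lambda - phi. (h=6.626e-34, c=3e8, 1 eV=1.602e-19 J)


E_photon = hc / lambda
= (6.626e-34)(3e8) / (478.0e-9)
= 4.1586e-19 J
= 2.5959 eV
KE = E_photon - phi
= 2.5959 - 1.7
= 0.8959 eV

0.8959


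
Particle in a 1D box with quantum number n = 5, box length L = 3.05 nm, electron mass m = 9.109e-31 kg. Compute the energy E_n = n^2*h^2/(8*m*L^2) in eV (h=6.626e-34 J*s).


E = n^2 * h^2 / (8 * m * L^2)
= 5^2 * (6.626e-34)^2 / (8 * 9.109e-31 * (3.05e-9)^2)
= 25 * 4.3904e-67 / (8 * 9.109e-31 * 9.3025e-18)
= 1.6191e-19 J
= 1.0107 eV

1.0107


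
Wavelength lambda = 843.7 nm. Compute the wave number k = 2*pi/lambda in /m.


k = 2 * pi / lambda
= 6.2832 / (843.7e-9)
= 6.2832 / 8.4370e-07
= 7.4472e+06 /m

7.4472e+06


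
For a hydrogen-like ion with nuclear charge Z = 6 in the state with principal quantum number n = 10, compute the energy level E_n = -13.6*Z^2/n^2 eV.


E_n = -13.6 * Z^2 / n^2
= -13.6 * 6^2 / 10^2
= -13.6 * 36 / 100
= -4.896 eV

-4.896


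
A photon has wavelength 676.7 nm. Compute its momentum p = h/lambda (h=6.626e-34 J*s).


p = h / lambda
= 6.626e-34 / (676.7e-9)
= 6.626e-34 / 6.7670e-07
= 9.7916e-28 kg*m/s

9.7916e-28


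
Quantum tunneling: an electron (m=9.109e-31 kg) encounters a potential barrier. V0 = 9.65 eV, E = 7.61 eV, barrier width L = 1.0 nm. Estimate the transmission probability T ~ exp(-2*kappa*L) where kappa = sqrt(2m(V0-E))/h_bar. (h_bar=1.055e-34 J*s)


V0 - E = 2.04 eV = 3.2681e-19 J
kappa = sqrt(2 * m * (V0-E)) / h_bar
= sqrt(2 * 9.109e-31 * 3.2681e-19) / 1.055e-34
= 7.3138e+09 /m
2*kappa*L = 2 * 7.3138e+09 * 1.0e-9
= 14.6276
T = exp(-14.6276) = 4.439124e-07

4.439124e-07


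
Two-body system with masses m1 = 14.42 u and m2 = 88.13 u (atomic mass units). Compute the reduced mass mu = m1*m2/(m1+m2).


mu = m1 * m2 / (m1 + m2)
= 14.42 * 88.13 / (14.42 + 88.13)
= 1270.8346 / 102.55
= 12.3923 u

12.3923


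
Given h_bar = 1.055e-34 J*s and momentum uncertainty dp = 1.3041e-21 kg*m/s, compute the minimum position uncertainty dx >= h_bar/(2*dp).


dx = h_bar / (2 * dp)
= 1.055e-34 / (2 * 1.3041e-21)
= 1.055e-34 / 2.6082e-21
= 4.0449e-14 m

4.0449e-14


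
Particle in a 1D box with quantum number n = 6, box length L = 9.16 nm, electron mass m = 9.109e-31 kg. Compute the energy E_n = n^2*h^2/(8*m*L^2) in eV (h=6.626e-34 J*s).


E = n^2 * h^2 / (8 * m * L^2)
= 6^2 * (6.626e-34)^2 / (8 * 9.109e-31 * (9.16e-9)^2)
= 36 * 4.3904e-67 / (8 * 9.109e-31 * 8.3906e-17)
= 2.5850e-20 J
= 0.1614 eV

0.1614


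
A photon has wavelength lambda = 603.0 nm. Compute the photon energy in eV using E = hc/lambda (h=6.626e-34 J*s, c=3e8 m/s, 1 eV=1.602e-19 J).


E = hc / lambda
= (6.626e-34)(3e8) / (603.0e-9)
= 1.9878e-25 / 6.0300e-07
= 3.2965e-19 J
Converting to eV: 3.2965e-19 / 1.602e-19
= 2.0578 eV

2.0578


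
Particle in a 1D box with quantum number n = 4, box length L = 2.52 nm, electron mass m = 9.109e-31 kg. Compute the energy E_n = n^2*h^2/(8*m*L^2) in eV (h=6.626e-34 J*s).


E = n^2 * h^2 / (8 * m * L^2)
= 4^2 * (6.626e-34)^2 / (8 * 9.109e-31 * (2.52e-9)^2)
= 16 * 4.3904e-67 / (8 * 9.109e-31 * 6.3504e-18)
= 1.5180e-19 J
= 0.9475 eV

0.9475


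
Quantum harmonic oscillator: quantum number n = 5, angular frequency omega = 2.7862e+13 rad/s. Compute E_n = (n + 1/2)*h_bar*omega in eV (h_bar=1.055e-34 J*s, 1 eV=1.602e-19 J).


E = (n + 1/2) * h_bar * omega
= (5 + 0.5) * 1.055e-34 * 2.7862e+13
= 5.5 * 2.9394e-21
= 1.6167e-20 J
= 0.1009 eV

0.1009


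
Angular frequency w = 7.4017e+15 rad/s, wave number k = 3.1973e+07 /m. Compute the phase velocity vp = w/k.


vp = w / k
= 7.4017e+15 / 3.1973e+07
= 2.3150e+08 m/s

2.3150e+08


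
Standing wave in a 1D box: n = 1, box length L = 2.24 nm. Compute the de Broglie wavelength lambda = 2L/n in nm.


lambda = 2L / n
= 2 * 2.24 / 1
= 4.48 / 1
= 4.48 nm

4.48


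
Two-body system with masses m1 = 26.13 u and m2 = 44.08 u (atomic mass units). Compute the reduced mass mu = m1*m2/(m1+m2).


mu = m1 * m2 / (m1 + m2)
= 26.13 * 44.08 / (26.13 + 44.08)
= 1151.8104 / 70.21
= 16.4052 u

16.4052


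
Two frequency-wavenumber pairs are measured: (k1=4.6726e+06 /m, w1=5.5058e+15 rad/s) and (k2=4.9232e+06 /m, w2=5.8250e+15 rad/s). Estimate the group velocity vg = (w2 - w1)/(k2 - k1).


vg = (w2 - w1) / (k2 - k1)
= (5.8250e+15 - 5.5058e+15) / (4.9232e+06 - 4.6726e+06)
= 3.1920e+14 / 2.5060e+05
= 1.2737e+09 m/s

1.2737e+09


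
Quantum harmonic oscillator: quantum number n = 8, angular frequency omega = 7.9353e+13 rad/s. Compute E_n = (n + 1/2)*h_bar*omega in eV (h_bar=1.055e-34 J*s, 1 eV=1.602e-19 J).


E = (n + 1/2) * h_bar * omega
= (8 + 0.5) * 1.055e-34 * 7.9353e+13
= 8.5 * 8.3717e-21
= 7.1160e-20 J
= 0.4442 eV

0.4442


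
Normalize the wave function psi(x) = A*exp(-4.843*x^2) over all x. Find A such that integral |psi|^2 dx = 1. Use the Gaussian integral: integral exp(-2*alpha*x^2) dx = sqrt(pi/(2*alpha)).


integral |psi|^2 dx = A^2 * sqrt(pi/(2*alpha)) = 1
A^2 = sqrt(2*alpha/pi)
= sqrt(2 * 4.843 / pi)
= 1.75589
A = sqrt(1.75589)
= 1.3251

1.3251


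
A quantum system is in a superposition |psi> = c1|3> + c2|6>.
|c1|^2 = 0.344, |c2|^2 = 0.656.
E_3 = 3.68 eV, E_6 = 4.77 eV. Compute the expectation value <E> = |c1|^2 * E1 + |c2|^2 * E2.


<E> = |c1|^2 * E1 + |c2|^2 * E2
= 0.344 * 3.68 + 0.656 * 4.77
= 1.2659 + 3.1291
= 4.395 eV

4.395


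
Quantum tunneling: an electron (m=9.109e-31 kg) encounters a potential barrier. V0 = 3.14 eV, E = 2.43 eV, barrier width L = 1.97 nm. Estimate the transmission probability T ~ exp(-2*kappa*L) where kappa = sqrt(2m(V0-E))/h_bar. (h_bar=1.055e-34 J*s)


V0 - E = 0.71 eV = 1.1374e-19 J
kappa = sqrt(2 * m * (V0-E)) / h_bar
= sqrt(2 * 9.109e-31 * 1.1374e-19) / 1.055e-34
= 4.3148e+09 /m
2*kappa*L = 2 * 4.3148e+09 * 1.97e-9
= 17.0002
T = exp(-17.0002) = 4.139027e-08

4.139027e-08


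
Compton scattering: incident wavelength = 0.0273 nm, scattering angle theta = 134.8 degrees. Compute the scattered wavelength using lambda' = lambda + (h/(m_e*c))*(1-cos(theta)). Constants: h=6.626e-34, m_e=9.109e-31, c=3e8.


Compton wavelength: h/(m_e*c) = 2.4247e-12 m
d_lambda = 2.4247e-12 * (1 - cos(134.8 deg))
= 2.4247e-12 * 1.704634
= 4.1332e-12 m = 0.004133 nm
lambda' = 0.0273 + 0.004133
= 0.031433 nm

0.031433


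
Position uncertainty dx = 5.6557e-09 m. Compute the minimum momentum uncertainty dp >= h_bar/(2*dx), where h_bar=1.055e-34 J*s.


dp = h_bar / (2 * dx)
= 1.055e-34 / (2 * 5.6557e-09)
= 1.055e-34 / 1.1311e-08
= 9.3269e-27 kg*m/s

9.3269e-27


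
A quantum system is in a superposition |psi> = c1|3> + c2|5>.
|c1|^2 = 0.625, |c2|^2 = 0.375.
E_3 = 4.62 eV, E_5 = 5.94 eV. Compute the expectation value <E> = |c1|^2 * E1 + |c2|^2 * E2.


<E> = |c1|^2 * E1 + |c2|^2 * E2
= 0.625 * 4.62 + 0.375 * 5.94
= 2.8875 + 2.2275
= 5.115 eV

5.115


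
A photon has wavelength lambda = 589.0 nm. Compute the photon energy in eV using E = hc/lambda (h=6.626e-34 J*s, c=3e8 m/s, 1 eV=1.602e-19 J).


E = hc / lambda
= (6.626e-34)(3e8) / (589.0e-9)
= 1.9878e-25 / 5.8900e-07
= 3.3749e-19 J
Converting to eV: 3.3749e-19 / 1.602e-19
= 2.1067 eV

2.1067


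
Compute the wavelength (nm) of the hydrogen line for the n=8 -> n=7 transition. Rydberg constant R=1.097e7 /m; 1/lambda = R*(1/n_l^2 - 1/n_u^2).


1/lambda = R * (1/n_l^2 - 1/n_u^2)
= 1.097e7 * (1/7^2 - 1/8^2)
= 1.097e7 * (0.020408 - 0.015625)
= 1.097e7 * 0.004783
= 5.2471e+04 /m
lambda = 1 / 5.2471e+04 = 19058.0371 nm

19058.0371


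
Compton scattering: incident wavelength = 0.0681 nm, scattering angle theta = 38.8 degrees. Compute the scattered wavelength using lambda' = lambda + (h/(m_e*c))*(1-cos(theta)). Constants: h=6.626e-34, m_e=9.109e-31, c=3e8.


Compton wavelength: h/(m_e*c) = 2.4247e-12 m
d_lambda = 2.4247e-12 * (1 - cos(38.8 deg))
= 2.4247e-12 * 0.220662
= 5.3504e-13 m = 0.000535 nm
lambda' = 0.0681 + 0.000535
= 0.068635 nm

0.068635


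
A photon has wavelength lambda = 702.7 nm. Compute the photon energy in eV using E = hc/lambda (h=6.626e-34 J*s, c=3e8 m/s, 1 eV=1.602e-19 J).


E = hc / lambda
= (6.626e-34)(3e8) / (702.7e-9)
= 1.9878e-25 / 7.0270e-07
= 2.8288e-19 J
Converting to eV: 2.8288e-19 / 1.602e-19
= 1.7658 eV

1.7658


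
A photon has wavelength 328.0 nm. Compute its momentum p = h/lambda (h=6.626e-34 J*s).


p = h / lambda
= 6.626e-34 / (328.0e-9)
= 6.626e-34 / 3.2800e-07
= 2.0201e-27 kg*m/s

2.0201e-27


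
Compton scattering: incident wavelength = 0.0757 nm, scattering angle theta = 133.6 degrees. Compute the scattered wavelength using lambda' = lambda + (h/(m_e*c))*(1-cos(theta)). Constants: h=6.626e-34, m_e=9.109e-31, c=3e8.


Compton wavelength: h/(m_e*c) = 2.4247e-12 m
d_lambda = 2.4247e-12 * (1 - cos(133.6 deg))
= 2.4247e-12 * 1.68962
= 4.0968e-12 m = 0.004097 nm
lambda' = 0.0757 + 0.004097
= 0.079797 nm

0.079797


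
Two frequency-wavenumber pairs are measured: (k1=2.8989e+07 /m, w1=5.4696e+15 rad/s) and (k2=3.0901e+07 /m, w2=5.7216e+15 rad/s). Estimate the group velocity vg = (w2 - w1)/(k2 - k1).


vg = (w2 - w1) / (k2 - k1)
= (5.7216e+15 - 5.4696e+15) / (3.0901e+07 - 2.8989e+07)
= 2.5200e+14 / 1.9120e+06
= 1.3180e+08 m/s

1.3180e+08


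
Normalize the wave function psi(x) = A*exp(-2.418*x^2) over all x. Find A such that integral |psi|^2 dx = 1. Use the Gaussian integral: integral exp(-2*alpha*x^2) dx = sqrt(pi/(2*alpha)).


integral |psi|^2 dx = A^2 * sqrt(pi/(2*alpha)) = 1
A^2 = sqrt(2*alpha/pi)
= sqrt(2 * 2.418 / pi)
= 1.240704
A = sqrt(1.240704)
= 1.1139

1.1139


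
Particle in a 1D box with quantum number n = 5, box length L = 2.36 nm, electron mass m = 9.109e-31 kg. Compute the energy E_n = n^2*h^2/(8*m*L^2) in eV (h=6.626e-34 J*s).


E = n^2 * h^2 / (8 * m * L^2)
= 5^2 * (6.626e-34)^2 / (8 * 9.109e-31 * (2.36e-9)^2)
= 25 * 4.3904e-67 / (8 * 9.109e-31 * 5.5696e-18)
= 2.7043e-19 J
= 1.6881 eV

1.6881


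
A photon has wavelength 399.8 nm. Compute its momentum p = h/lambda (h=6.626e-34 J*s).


p = h / lambda
= 6.626e-34 / (399.8e-9)
= 6.626e-34 / 3.9980e-07
= 1.6573e-27 kg*m/s

1.6573e-27


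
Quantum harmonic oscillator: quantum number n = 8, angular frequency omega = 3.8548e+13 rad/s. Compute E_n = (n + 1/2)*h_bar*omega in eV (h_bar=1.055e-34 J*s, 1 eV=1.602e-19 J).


E = (n + 1/2) * h_bar * omega
= (8 + 0.5) * 1.055e-34 * 3.8548e+13
= 8.5 * 4.0668e-21
= 3.4568e-20 J
= 0.2158 eV

0.2158


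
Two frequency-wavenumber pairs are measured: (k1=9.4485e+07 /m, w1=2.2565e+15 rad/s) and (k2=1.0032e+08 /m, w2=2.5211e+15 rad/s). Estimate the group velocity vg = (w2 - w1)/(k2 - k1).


vg = (w2 - w1) / (k2 - k1)
= (2.5211e+15 - 2.2565e+15) / (1.0032e+08 - 9.4485e+07)
= 2.6460e+14 / 5.8350e+06
= 4.5347e+07 m/s

4.5347e+07


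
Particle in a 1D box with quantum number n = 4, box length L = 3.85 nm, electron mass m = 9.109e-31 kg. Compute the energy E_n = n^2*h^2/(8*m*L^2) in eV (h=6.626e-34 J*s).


E = n^2 * h^2 / (8 * m * L^2)
= 4^2 * (6.626e-34)^2 / (8 * 9.109e-31 * (3.85e-9)^2)
= 16 * 4.3904e-67 / (8 * 9.109e-31 * 1.4823e-17)
= 6.5034e-20 J
= 0.406 eV

0.406


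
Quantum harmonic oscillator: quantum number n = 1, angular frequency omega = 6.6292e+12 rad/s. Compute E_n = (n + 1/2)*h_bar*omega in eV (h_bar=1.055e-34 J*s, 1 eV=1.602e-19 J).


E = (n + 1/2) * h_bar * omega
= (1 + 0.5) * 1.055e-34 * 6.6292e+12
= 1.5 * 6.9938e-22
= 1.0491e-21 J
= 0.0065 eV

0.0065


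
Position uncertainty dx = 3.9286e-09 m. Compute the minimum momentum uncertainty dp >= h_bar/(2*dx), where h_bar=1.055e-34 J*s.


dp = h_bar / (2 * dx)
= 1.055e-34 / (2 * 3.9286e-09)
= 1.055e-34 / 7.8572e-09
= 1.3427e-26 kg*m/s

1.3427e-26


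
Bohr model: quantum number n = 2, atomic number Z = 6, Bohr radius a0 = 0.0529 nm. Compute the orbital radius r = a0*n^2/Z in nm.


r = a0 * n^2 / Z
= 0.0529 * 2^2 / 6
= 0.0529 * 4 / 6
= 0.0353 nm

0.0353


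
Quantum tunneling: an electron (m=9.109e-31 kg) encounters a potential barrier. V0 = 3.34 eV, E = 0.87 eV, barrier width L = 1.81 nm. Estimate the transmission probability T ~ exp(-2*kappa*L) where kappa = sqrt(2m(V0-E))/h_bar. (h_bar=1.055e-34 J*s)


V0 - E = 2.47 eV = 3.9569e-19 J
kappa = sqrt(2 * m * (V0-E)) / h_bar
= sqrt(2 * 9.109e-31 * 3.9569e-19) / 1.055e-34
= 8.0478e+09 /m
2*kappa*L = 2 * 8.0478e+09 * 1.81e-9
= 29.1331
T = exp(-29.1331) = 2.226744e-13

2.226744e-13


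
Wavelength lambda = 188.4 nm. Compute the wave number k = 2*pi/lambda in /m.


k = 2 * pi / lambda
= 6.2832 / (188.4e-9)
= 6.2832 / 1.8840e-07
= 3.3350e+07 /m

3.3350e+07


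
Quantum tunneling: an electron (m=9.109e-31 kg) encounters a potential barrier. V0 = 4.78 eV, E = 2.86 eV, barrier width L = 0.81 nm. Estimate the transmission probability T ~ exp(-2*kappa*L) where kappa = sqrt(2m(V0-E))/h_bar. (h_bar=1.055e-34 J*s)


V0 - E = 1.92 eV = 3.0758e-19 J
kappa = sqrt(2 * m * (V0-E)) / h_bar
= sqrt(2 * 9.109e-31 * 3.0758e-19) / 1.055e-34
= 7.0954e+09 /m
2*kappa*L = 2 * 7.0954e+09 * 0.81e-9
= 11.4946
T = exp(-11.4946) = 1.018470e-05

1.018470e-05


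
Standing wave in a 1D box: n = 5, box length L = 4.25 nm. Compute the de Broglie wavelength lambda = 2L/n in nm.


lambda = 2L / n
= 2 * 4.25 / 5
= 8.5 / 5
= 1.7 nm

1.7


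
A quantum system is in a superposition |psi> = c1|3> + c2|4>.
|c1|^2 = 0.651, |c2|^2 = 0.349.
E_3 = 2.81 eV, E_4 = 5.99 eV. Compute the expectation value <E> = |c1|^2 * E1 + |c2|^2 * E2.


<E> = |c1|^2 * E1 + |c2|^2 * E2
= 0.651 * 2.81 + 0.349 * 5.99
= 1.8293 + 2.0905
= 3.9198 eV

3.9198


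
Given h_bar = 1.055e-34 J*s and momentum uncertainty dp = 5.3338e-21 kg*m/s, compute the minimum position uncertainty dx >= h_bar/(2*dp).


dx = h_bar / (2 * dp)
= 1.055e-34 / (2 * 5.3338e-21)
= 1.055e-34 / 1.0668e-20
= 9.8898e-15 m

9.8898e-15


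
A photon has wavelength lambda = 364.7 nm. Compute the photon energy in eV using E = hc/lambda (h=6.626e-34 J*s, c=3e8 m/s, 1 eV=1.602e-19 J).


E = hc / lambda
= (6.626e-34)(3e8) / (364.7e-9)
= 1.9878e-25 / 3.6470e-07
= 5.4505e-19 J
Converting to eV: 5.4505e-19 / 1.602e-19
= 3.4023 eV

3.4023


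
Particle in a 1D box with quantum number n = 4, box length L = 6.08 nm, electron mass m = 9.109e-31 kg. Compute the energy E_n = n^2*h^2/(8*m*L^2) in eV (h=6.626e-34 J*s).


E = n^2 * h^2 / (8 * m * L^2)
= 4^2 * (6.626e-34)^2 / (8 * 9.109e-31 * (6.08e-9)^2)
= 16 * 4.3904e-67 / (8 * 9.109e-31 * 3.6966e-17)
= 2.6077e-20 J
= 0.1628 eV

0.1628


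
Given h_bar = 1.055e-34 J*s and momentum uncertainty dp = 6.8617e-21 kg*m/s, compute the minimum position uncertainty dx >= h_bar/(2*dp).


dx = h_bar / (2 * dp)
= 1.055e-34 / (2 * 6.8617e-21)
= 1.055e-34 / 1.3723e-20
= 7.6876e-15 m

7.6876e-15


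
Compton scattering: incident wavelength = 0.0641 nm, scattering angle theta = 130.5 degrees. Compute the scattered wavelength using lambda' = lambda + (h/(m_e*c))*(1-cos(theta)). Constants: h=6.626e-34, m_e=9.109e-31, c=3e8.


Compton wavelength: h/(m_e*c) = 2.4247e-12 m
d_lambda = 2.4247e-12 * (1 - cos(130.5 deg))
= 2.4247e-12 * 1.649448
= 3.9994e-12 m = 0.003999 nm
lambda' = 0.0641 + 0.003999
= 0.068099 nm

0.068099


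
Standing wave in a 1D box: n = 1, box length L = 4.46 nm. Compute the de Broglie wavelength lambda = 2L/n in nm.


lambda = 2L / n
= 2 * 4.46 / 1
= 8.92 / 1
= 8.92 nm

8.92


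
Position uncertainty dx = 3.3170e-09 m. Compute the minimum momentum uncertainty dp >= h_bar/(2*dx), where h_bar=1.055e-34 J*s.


dp = h_bar / (2 * dx)
= 1.055e-34 / (2 * 3.3170e-09)
= 1.055e-34 / 6.6340e-09
= 1.5903e-26 kg*m/s

1.5903e-26


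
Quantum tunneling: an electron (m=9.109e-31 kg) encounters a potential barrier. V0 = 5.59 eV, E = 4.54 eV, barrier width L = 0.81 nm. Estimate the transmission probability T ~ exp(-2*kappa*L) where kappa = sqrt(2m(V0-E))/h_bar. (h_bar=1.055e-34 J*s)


V0 - E = 1.05 eV = 1.6821e-19 J
kappa = sqrt(2 * m * (V0-E)) / h_bar
= sqrt(2 * 9.109e-31 * 1.6821e-19) / 1.055e-34
= 5.2472e+09 /m
2*kappa*L = 2 * 5.2472e+09 * 0.81e-9
= 8.5004
T = exp(-8.5004) = 2.033892e-04

2.033892e-04


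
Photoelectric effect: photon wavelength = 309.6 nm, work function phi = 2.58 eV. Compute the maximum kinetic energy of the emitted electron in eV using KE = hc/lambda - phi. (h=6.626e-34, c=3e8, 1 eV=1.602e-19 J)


E_photon = hc / lambda
= (6.626e-34)(3e8) / (309.6e-9)
= 6.4205e-19 J
= 4.0078 eV
KE = E_photon - phi
= 4.0078 - 2.58
= 1.4278 eV

1.4278


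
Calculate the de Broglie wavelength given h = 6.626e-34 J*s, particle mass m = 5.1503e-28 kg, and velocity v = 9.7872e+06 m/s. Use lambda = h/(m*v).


lambda = h / (m * v)
= 6.626e-34 / (5.1503e-28 * 9.7872e+06)
= 6.626e-34 / 5.0407e-21
= 1.3145e-13 m

1.3145e-13


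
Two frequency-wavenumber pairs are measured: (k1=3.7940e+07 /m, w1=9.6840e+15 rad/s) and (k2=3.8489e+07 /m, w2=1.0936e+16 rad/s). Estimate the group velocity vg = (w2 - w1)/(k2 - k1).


vg = (w2 - w1) / (k2 - k1)
= (1.0936e+16 - 9.6840e+15) / (3.8489e+07 - 3.7940e+07)
= 1.2520e+15 / 5.4900e+05
= 2.2805e+09 m/s

2.2805e+09


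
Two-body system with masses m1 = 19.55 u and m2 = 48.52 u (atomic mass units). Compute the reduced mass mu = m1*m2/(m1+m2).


mu = m1 * m2 / (m1 + m2)
= 19.55 * 48.52 / (19.55 + 48.52)
= 948.566 / 68.07
= 13.9352 u

13.9352


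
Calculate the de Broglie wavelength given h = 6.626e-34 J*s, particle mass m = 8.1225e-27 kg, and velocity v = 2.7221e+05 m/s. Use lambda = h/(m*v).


lambda = h / (m * v)
= 6.626e-34 / (8.1225e-27 * 2.7221e+05)
= 6.626e-34 / 2.2110e-21
= 2.9968e-13 m

2.9968e-13


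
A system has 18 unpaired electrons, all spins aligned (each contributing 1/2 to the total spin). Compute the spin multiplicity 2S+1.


Total spin S = N * (1/2) = 18 * 0.5 = 9.0
Spin multiplicity = 2S + 1
= 2 * 9.0 + 1
= 19

19


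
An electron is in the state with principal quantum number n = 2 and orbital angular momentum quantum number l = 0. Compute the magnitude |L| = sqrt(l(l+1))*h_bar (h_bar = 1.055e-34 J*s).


L = sqrt(l*(l+1)) * h_bar
= sqrt(0 * 1) * 1.055e-34
= sqrt(0) * 1.055e-34
= 0.0 * 1.055e-34
= 0.0000e+00 J*s

0.0000e+00


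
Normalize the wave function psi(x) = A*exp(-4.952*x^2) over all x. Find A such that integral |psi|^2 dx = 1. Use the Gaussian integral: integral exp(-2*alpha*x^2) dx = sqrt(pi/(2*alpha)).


integral |psi|^2 dx = A^2 * sqrt(pi/(2*alpha)) = 1
A^2 = sqrt(2*alpha/pi)
= sqrt(2 * 4.952 / pi)
= 1.77554
A = sqrt(1.77554)
= 1.3325

1.3325


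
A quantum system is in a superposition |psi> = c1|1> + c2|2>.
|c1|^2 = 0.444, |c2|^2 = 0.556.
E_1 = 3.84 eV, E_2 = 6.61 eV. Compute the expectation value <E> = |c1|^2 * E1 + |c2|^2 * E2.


<E> = |c1|^2 * E1 + |c2|^2 * E2
= 0.444 * 3.84 + 0.556 * 6.61
= 1.705 + 3.6752
= 5.3801 eV

5.3801


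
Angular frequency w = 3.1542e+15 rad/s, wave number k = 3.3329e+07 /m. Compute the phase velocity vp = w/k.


vp = w / k
= 3.1542e+15 / 3.3329e+07
= 9.4638e+07 m/s

9.4638e+07


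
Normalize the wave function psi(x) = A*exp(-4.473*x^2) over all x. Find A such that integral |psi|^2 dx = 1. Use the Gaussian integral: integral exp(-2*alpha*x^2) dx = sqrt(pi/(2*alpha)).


integral |psi|^2 dx = A^2 * sqrt(pi/(2*alpha)) = 1
A^2 = sqrt(2*alpha/pi)
= sqrt(2 * 4.473 / pi)
= 1.687483
A = sqrt(1.687483)
= 1.299

1.299


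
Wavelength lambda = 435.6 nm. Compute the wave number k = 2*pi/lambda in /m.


k = 2 * pi / lambda
= 6.2832 / (435.6e-9)
= 6.2832 / 4.3560e-07
= 1.4424e+07 /m

1.4424e+07


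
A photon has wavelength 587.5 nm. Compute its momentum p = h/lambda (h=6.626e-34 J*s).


p = h / lambda
= 6.626e-34 / (587.5e-9)
= 6.626e-34 / 5.8750e-07
= 1.1278e-27 kg*m/s

1.1278e-27


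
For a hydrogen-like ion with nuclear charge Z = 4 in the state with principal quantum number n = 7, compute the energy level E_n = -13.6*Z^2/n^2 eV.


E_n = -13.6 * Z^2 / n^2
= -13.6 * 4^2 / 7^2
= -13.6 * 16 / 49
= -4.4408 eV

-4.4408


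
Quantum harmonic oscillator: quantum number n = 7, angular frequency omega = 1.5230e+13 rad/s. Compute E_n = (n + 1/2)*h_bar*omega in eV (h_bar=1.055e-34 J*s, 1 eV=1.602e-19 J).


E = (n + 1/2) * h_bar * omega
= (7 + 0.5) * 1.055e-34 * 1.5230e+13
= 7.5 * 1.6068e-21
= 1.2051e-20 J
= 0.0752 eV

0.0752


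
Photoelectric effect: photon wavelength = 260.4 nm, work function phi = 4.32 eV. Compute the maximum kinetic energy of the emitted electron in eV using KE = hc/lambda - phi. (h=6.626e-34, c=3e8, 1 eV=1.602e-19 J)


E_photon = hc / lambda
= (6.626e-34)(3e8) / (260.4e-9)
= 7.6336e-19 J
= 4.7651 eV
KE = E_photon - phi
= 4.7651 - 4.32
= 0.4451 eV

0.4451


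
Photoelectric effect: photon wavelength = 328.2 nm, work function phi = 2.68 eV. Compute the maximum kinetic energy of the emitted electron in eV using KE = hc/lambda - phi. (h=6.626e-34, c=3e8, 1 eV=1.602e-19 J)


E_photon = hc / lambda
= (6.626e-34)(3e8) / (328.2e-9)
= 6.0567e-19 J
= 3.7807 eV
KE = E_photon - phi
= 3.7807 - 2.68
= 1.1007 eV

1.1007


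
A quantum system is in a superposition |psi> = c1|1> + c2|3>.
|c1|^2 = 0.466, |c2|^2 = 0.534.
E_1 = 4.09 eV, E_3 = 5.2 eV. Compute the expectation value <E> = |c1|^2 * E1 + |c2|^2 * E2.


<E> = |c1|^2 * E1 + |c2|^2 * E2
= 0.466 * 4.09 + 0.534 * 5.2
= 1.9059 + 2.7768
= 4.6827 eV

4.6827


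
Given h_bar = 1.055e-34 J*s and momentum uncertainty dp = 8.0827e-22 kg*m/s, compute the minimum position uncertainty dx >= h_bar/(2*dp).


dx = h_bar / (2 * dp)
= 1.055e-34 / (2 * 8.0827e-22)
= 1.055e-34 / 1.6165e-21
= 6.5263e-14 m

6.5263e-14


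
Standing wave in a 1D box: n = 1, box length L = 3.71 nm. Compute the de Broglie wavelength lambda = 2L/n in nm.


lambda = 2L / n
= 2 * 3.71 / 1
= 7.42 / 1
= 7.42 nm

7.42


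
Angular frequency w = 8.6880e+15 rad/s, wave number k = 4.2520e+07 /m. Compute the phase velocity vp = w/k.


vp = w / k
= 8.6880e+15 / 4.2520e+07
= 2.0433e+08 m/s

2.0433e+08


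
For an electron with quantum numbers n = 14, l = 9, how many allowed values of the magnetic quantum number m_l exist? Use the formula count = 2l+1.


m_l ranges from -l to +l in integer steps
So m_l goes from -9 to +9
Count = 2l + 1 = 2*9 + 1
= 19

19


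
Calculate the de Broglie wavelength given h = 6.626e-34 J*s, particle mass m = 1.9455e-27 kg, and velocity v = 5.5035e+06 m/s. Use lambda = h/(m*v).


lambda = h / (m * v)
= 6.626e-34 / (1.9455e-27 * 5.5035e+06)
= 6.626e-34 / 1.0707e-20
= 6.1884e-14 m

6.1884e-14


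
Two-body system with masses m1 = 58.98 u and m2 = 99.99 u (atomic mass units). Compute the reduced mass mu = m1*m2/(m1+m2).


mu = m1 * m2 / (m1 + m2)
= 58.98 * 99.99 / (58.98 + 99.99)
= 5897.4102 / 158.97
= 37.0976 u

37.0976


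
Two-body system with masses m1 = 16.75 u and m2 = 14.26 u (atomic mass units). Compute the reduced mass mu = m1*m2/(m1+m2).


mu = m1 * m2 / (m1 + m2)
= 16.75 * 14.26 / (16.75 + 14.26)
= 238.855 / 31.01
= 7.7025 u

7.7025


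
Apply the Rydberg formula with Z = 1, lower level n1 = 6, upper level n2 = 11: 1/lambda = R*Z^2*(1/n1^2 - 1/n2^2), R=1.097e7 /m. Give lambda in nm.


1/lambda = R * Z^2 * (1/n1^2 - 1/n2^2)
= 1.097e7 * 1^2 * (1/6^2 - 1/11^2)
= 1.097e7 * 1 * (0.027778 - 0.008264)
= 2.1406e+05 /m
lambda = 1 / 2.1406e+05
= 4671.5642 nm

4671.5642


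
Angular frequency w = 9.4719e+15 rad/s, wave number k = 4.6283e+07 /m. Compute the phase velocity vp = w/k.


vp = w / k
= 9.4719e+15 / 4.6283e+07
= 2.0465e+08 m/s

2.0465e+08


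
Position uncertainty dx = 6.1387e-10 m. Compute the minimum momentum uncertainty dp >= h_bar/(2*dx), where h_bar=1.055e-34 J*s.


dp = h_bar / (2 * dx)
= 1.055e-34 / (2 * 6.1387e-10)
= 1.055e-34 / 1.2277e-09
= 8.5930e-26 kg*m/s

8.5930e-26


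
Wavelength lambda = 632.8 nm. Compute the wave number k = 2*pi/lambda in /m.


k = 2 * pi / lambda
= 6.2832 / (632.8e-9)
= 6.2832 / 6.3280e-07
= 9.9292e+06 /m

9.9292e+06


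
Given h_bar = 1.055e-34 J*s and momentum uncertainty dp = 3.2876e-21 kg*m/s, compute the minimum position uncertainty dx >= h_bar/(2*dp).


dx = h_bar / (2 * dp)
= 1.055e-34 / (2 * 3.2876e-21)
= 1.055e-34 / 6.5752e-21
= 1.6045e-14 m

1.6045e-14


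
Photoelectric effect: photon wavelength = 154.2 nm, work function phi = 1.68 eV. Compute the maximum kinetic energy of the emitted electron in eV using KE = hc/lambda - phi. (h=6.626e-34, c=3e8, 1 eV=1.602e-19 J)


E_photon = hc / lambda
= (6.626e-34)(3e8) / (154.2e-9)
= 1.2891e-18 J
= 8.0468 eV
KE = E_photon - phi
= 8.0468 - 1.68
= 6.3668 eV

6.3668


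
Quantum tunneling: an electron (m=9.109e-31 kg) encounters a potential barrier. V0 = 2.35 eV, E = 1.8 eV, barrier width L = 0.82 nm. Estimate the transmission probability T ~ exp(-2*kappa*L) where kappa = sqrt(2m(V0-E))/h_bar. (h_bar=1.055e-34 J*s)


V0 - E = 0.55 eV = 8.8110e-20 J
kappa = sqrt(2 * m * (V0-E)) / h_bar
= sqrt(2 * 9.109e-31 * 8.8110e-20) / 1.055e-34
= 3.7976e+09 /m
2*kappa*L = 2 * 3.7976e+09 * 0.82e-9
= 6.2281
T = exp(-6.2281) = 1.973232e-03

1.973232e-03
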